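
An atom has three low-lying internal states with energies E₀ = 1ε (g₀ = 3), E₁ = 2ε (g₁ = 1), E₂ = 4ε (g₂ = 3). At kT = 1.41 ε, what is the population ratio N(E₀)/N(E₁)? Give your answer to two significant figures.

6.1

n₀/n₁ = (g₀/g₁) exp[−(E₀−E₁)/kT] = (3/1) × exp(−(-1ε)/(1.41ε)) = (3/1) × exp(0.7092) = 6.1.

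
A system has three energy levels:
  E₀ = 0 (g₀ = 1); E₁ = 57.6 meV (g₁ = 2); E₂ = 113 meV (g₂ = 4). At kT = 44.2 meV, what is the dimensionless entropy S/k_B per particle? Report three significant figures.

1.43

Eᵢ/kT = 0, 1.3032, 2.5566.
Z = Σ gᵢe^(−Eᵢ/kT) = 1·e^(−0) + 2·e^(−1.3032) + 4·e^(−2.5566) = 1.0000 + 0.54332 + 0.31027 = 1.8536.
⟨E⟩ = Σ EᵢPᵢ = 35.798 meV.
S/k_B = ln Z + ⟨E⟩/kT = ln(1.8536) + 35.798/44.2 = 0.61713 + 0.80991 = 1.43.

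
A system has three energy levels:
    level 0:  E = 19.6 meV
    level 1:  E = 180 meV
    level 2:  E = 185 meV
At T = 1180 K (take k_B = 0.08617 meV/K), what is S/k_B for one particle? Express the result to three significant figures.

k_BT = 0.08617 × 1180 K = 101.68 meV.
Eᵢ/kT = 0.19276, 1.7703, 1.8194.
Z = Σ e^(−Eᵢ/kT) = e^(−0.19276) + e^(−1.7703) + e^(−1.8194) = 0.82468 + 0.17028 + 0.16212 = 1.1571.
⟨E⟩ = Σ EᵢPᵢ = 66.378 meV.
S/k_B = ln Z + ⟨E⟩/kT = ln(1.1571) + 66.378/101.68 = 0.14592 + 0.65281 = 0.799.

0.799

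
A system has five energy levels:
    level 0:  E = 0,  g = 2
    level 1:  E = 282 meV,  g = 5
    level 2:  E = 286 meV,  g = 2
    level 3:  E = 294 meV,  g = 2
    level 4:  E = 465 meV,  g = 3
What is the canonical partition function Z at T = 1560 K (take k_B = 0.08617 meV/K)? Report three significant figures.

Z = 3.17

k_BT = 0.08617 × 1560 K = 134.43 meV.
Eᵢ/kT = 0, 2.0977, 2.1275, 2.1870, 3.4590.
Z = Σ gᵢe^(−Eᵢ/kT) = 2·e^(−0) + 5·e^(−2.0977) + 2·e^(−2.1275) + 2·e^(−2.1870) + 3·e^(−3.4590) = 2.0000 + 0.61369 + 0.23827 + 0.22451 + 0.094384 = 3.1709.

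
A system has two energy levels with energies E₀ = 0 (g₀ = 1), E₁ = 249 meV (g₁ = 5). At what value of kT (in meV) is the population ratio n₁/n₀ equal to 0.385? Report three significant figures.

n₁/n₀ = (g₁/g₀) exp[−(E₁−E₀)/kT] = 0.385.
⇒ (E₁−E₀)/kT = ln((5/1)/0.385) = ln(12.987) = 2.5639.
kT = 249 meV / 2.5639 = 97.1 meV.

97.1 meV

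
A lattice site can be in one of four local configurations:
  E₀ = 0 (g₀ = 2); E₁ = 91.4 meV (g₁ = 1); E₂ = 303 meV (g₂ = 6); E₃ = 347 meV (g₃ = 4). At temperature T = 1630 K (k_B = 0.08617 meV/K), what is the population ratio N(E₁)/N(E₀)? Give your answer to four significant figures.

k_BT = 0.08617 × 1630 K = 140.457 meV.
n₁/n₀ = (g₁/g₀) exp[−(E₁−E₀)/kT] = (1/2) × exp(−(91.4 meV)/(140.457 meV)) = (1/2) × exp(-0.650733) = 0.2608.

0.2608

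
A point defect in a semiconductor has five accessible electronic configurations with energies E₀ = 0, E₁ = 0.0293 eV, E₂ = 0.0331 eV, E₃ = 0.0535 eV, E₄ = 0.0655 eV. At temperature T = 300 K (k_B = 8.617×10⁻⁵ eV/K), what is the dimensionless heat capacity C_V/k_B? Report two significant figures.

0.63

k_BT = 8.617×10⁻⁵ × 300 K = 0.02585 eV.
Eᵢ/kT = 0, 1.133, 1.280, 2.070, 2.534.
Z = Σ e^(−Eᵢ/kT) = e^(−0) + e^(−1.133) + e^(−1.280) + e^(−2.070) + e^(−2.534) = 1.000 + 0.3221 + 0.2780 + 0.1262 + 0.07934 = 1.806.
⟨E⟩ = 0.01694 eV, ⟨E²⟩ = 0.0007102 eV².
C_V/k_B = (⟨E²⟩ − ⟨E⟩²)/(kT)² = (0.0007102 − 0.0002870)/0.0006682 = 0.63.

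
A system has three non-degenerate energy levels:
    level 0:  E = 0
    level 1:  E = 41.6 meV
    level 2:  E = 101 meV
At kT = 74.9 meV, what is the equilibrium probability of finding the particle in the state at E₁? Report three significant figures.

Eᵢ/kT = 0, 0.55541, 1.3485.
Z = Σ e^(−Eᵢ/kT) = e^(−0) + e^(−0.55541) + e^(−1.3485) = 1.0000 + 0.57384 + 0.25963 = 1.8335.
P₁ = e^(−E₁/kT) / Z = 0.57384/1.8335 = 0.313.

0.313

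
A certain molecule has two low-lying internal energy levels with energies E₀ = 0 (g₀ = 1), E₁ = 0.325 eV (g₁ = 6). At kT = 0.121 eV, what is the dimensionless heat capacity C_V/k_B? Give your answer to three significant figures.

1.49

Eᵢ/kT = 0, 2.6860.
Z = Σ gᵢe^(−Eᵢ/kT) = 1·e^(−0) + 6·e^(−2.6860) = 1.0000 + 0.40892 = 1.4089.
⟨E⟩ = 0.094328 eV, ⟨E²⟩ = 0.030657 eV².
C_V/k_B = (⟨E²⟩ − ⟨E⟩²)/(kT)² = (0.030657 − 0.0088978)/0.014641 = 1.49.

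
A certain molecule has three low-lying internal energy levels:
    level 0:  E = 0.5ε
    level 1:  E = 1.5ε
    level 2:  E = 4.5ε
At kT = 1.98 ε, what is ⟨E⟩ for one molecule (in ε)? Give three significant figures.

1.15 ε

Eᵢ/kT = 0.25253, 0.75758, 2.2727.
Z = Σ e^(−Eᵢ/kT) = e^(−0.25253) + e^(−0.75758) + e^(−2.2727) = 0.77683 + 0.46880 + 0.10303 = 1.3487.
⟨E⟩ = Σ Eᵢ e^(−Eᵢ/kT) / Z = (0.5·0.77683 + 1.5·0.46880 + 4.5·0.10303) / 1.3487 = 1.15 ε.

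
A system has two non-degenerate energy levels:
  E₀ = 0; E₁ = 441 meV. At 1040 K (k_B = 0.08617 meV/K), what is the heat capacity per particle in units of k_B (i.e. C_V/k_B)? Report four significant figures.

0.1740

k_BT = 0.08617 × 1040 K = 89.6168 meV.
Eᵢ/kT = 0, 4.92095.
Z = Σ e^(−Eᵢ/kT) = e^(−0) + e^(−4.92095) = 1.00000 + 0.00729220 = 1.00729.
⟨E⟩ = 3.19259 meV, ⟨E²⟩ = 1407.93 meV².
C_V/k_B = (⟨E²⟩ − ⟨E⟩²)/(kT)² = (1407.93 − 10.1926)/8031.17 = 0.1740.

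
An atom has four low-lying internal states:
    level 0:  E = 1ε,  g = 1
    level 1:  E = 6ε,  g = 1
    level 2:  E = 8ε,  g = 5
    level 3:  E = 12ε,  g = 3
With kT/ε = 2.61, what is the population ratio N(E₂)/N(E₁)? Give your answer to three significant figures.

n₂/n₁ = (g₂/g₁) exp[−(E₂−E₁)/kT] = (5/1) × exp(−(2ε)/(2.61ε)) = (5/1) × exp(-0.76628) = 2.32.

2.32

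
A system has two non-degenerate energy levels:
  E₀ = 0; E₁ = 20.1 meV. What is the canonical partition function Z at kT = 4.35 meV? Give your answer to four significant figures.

Eᵢ/kT = 0, 4.62069.
Z = Σ e^(−Eᵢ/kT) = e^(−0) + e^(−4.62069) = 1.00000 + 0.00984600 = 1.00985.

Z = 1.010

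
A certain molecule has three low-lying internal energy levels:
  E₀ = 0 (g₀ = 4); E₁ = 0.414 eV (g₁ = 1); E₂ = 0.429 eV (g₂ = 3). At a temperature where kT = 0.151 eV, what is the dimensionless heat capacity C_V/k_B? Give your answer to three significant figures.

Eᵢ/kT = 0, 2.7417, 2.8411.
Z = Σ gᵢe^(−Eᵢ/kT) = 4·e^(−0) + 1·e^(−2.7417) + 3·e^(−2.8411) = 4.0000 + 0.064461 + 0.17508 = 4.2395.
⟨E⟩ = 0.024011 eV, ⟨E²⟩ = 0.010206 eV².
C_V/k_B = (⟨E²⟩ − ⟨E⟩²)/(kT)² = (0.010206 − 0.00057653)/0.022801 = 0.422.

0.422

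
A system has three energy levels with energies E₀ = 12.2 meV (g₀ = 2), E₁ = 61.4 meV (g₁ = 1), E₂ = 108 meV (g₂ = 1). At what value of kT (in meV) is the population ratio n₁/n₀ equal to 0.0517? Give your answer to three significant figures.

21.7 meV

n₁/n₀ = (g₁/g₀) exp[−(E₁−E₀)/kT] = 0.0517.
⇒ (E₁−E₀)/kT = ln((1/2)/0.0517) = ln(9.6712) = 2.2692.
kT = 49.2 meV / 2.2692 = 21.7 meV.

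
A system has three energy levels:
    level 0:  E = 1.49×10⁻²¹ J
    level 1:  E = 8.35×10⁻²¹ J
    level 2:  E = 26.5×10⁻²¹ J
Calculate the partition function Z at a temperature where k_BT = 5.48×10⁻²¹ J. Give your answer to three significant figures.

Eᵢ/kT = 0.27190, 1.5237, 4.8358.
Z = Σ e^(−Eᵢ/kT) = e^(−0.27190) + e^(−1.5237) + e^(−4.8358) = 0.76193 + 0.21790 + 0.0079403 = 0.98777.

Z = 0.988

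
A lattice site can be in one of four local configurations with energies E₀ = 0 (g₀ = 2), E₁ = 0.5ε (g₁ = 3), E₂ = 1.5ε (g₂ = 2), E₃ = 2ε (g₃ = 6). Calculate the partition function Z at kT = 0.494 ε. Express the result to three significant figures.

Eᵢ/kT = 0, 1.0121, 3.0364, 4.0486.
Z = Σ gᵢe^(−Eᵢ/kT) = 2·e^(−0) + 3·e^(−1.0121) + 2·e^(−3.0364) + 6·e^(−4.0486) = 2.0000 + 1.0904 + 0.096015 + 0.10468 = 3.2911.

Z = 3.29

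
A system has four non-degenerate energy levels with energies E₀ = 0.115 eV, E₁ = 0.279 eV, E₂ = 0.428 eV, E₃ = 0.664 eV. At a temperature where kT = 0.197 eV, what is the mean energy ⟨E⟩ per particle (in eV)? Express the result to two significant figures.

Eᵢ/kT = 0.5838, 1.416, 2.173, 3.371.
Z = Σ e^(−Eᵢ/kT) = e^(−0.5838) + e^(−1.416) + e^(−2.173) + e^(−3.371) = 0.5578 + 0.2427 + 0.1138 + 0.03436 = 0.9487.
⟨E⟩ = Σ Eᵢ e^(−Eᵢ/kT) / Z = (0.115·0.5578 + 0.279·0.2427 + 0.428·0.1138 + 0.664·0.03436) / 0.9487 = 0.21 eV.

0.21 eV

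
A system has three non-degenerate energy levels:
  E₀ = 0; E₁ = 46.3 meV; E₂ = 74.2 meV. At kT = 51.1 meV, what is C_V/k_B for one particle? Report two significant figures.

0.32

Eᵢ/kT = 0, 0.9061, 1.452.
Z = Σ e^(−Eᵢ/kT) = e^(−0) + e^(−0.9061) + e^(−1.452) = 1.000 + 0.4041 + 0.2341 = 1.638.
⟨E⟩ = 22.03 meV, ⟨E²⟩ = 1316 meV².
C_V/k_B = (⟨E²⟩ − ⟨E⟩²)/(kT)² = (1316 − 485.3)/2611 = 0.32.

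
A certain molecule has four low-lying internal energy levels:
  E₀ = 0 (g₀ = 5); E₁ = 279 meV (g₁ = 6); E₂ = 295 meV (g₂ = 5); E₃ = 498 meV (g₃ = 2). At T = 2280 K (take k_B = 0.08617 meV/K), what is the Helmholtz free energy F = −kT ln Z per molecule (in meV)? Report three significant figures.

k_BT = 0.08617 × 2280 K = 196.47 meV.
Eᵢ/kT = 0, 1.4201, 1.5015, 2.5347.
Z = Σ gᵢe^(−Eᵢ/kT) = 5·e^(−0) + 6·e^(−1.4201) + 5·e^(−1.5015) + 2·e^(−2.5347) = 5.0000 + 1.4501 + 1.1140 + 0.15857 = 7.7227.
F = −kT ln Z = −196.47 × ln(7.7227) = −196.47 × 2.0442 = -402 meV.

-402 meV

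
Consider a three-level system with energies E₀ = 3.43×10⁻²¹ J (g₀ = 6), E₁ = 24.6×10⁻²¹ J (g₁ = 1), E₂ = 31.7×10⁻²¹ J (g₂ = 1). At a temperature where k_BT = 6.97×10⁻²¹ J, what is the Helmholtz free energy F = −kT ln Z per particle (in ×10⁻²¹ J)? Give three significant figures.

Eᵢ/kT = 0.49211, 3.5294, 4.5481.
Z = Σ gᵢe^(−Eᵢ/kT) = 6·e^(−0.49211) + 1·e^(−3.5294) + 1·e^(−4.5481) = 3.6680 + 0.029323 + 0.010587 = 3.7079.
F = −kT ln Z = −6.97 × ln(3.7079) = −6.97 × 1.3105 = -9.13 ×10⁻²¹ J.

-9.13 ×10⁻²¹ J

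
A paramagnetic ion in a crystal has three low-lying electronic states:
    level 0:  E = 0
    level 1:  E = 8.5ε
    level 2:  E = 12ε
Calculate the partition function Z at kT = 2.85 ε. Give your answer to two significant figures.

Eᵢ/kT = 0, 2.982, 4.211.
Z = Σ e^(−Eᵢ/kT) = e^(−0) + e^(−2.982) + e^(−4.211) = 1.000 + 0.05069 + 0.01483 = 1.066.

Z = 1.1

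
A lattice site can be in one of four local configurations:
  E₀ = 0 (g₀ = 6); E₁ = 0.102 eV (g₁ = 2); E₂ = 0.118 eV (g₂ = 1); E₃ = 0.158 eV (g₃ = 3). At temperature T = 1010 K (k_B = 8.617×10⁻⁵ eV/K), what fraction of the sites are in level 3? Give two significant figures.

k_BT = 8.617×10⁻⁵ × 1010 K = 0.08703 eV.
Eᵢ/kT = 0, 1.172, 1.356, 1.815.
Z = Σ gᵢe^(−Eᵢ/kT) = 6·e^(−0) + 2·e^(−1.172) + 1·e^(−1.356) + 3·e^(−1.815) = 6.000 + 0.6195 + 0.2577 + 0.4885 = 7.366.
P₃ = g₃ e^(−E₃/kT) / Z = 0.4885/7.366 = 0.066.

0.066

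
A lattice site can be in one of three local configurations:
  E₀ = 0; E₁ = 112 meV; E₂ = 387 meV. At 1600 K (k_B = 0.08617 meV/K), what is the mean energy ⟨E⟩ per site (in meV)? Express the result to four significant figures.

48.58 meV

k_BT = 0.08617 × 1600 K = 137.872 meV.
Eᵢ/kT = 0, 0.812348, 2.80695.
Z = Σ e^(−Eᵢ/kT) = e^(−0) + e^(−0.812348) + e^(−2.80695) = 1.00000 + 0.443815 + 0.0603889 = 1.50420.
⟨E⟩ = Σ Eᵢ e^(−Eᵢ/kT) / Z = (0·1.00000 + 112·0.443815 + 387·0.0603889) / 1.50420 = 48.58 meV.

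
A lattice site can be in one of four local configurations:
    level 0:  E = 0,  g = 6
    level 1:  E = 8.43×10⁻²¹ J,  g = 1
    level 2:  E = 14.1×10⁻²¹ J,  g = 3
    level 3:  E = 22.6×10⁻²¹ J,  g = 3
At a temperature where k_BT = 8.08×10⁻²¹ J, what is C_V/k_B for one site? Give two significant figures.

Eᵢ/kT = 0, 1.043, 1.745, 2.797.
Z = Σ gᵢe^(−Eᵢ/kT) = 6·e^(−0) + 1·e^(−1.043) + 3·e^(−1.745) + 3·e^(−2.797) = 6.000 + 0.3524 + 0.5239 + 0.1830 = 7.059.
⟨E⟩ = 2.053, ⟨E²⟩ = 31.54.
C_V/k_B = (⟨E²⟩ − ⟨E⟩²)/(kT)² = (31.54 − 4.215)/65.29 = 0.42.

0.42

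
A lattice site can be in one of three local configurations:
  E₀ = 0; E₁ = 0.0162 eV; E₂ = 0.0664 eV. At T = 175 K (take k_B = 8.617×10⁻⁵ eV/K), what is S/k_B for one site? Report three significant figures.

k_BT = 8.617×10⁻⁵ × 175 K = 0.015080 eV.
Eᵢ/kT = 0, 1.0743, 4.4032.
Z = Σ e^(−Eᵢ/kT) = e^(−0) + e^(−1.0743) + e^(−4.4032) = 1.0000 + 0.34154 + 0.012238 = 1.3538.
⟨E⟩ = Σ EᵢPᵢ = 0.0046872 eV.
S/k_B = ln Z + ⟨E⟩/kT = ln(1.3538) + 0.0046872/0.015080 = 0.30292 + 0.31082 = 0.614.

0.614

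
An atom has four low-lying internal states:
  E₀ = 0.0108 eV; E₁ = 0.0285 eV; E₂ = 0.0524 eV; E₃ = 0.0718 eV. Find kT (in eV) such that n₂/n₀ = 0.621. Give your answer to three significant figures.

n₂/n₀ = exp[−(E₂−E₀)/kT] = 0.621.
⇒ (E₂−E₀)/kT = ln(1/0.621) = ln(1.6103) = 0.47642.
kT = 0.0416 eV / 0.47642 = 0.0873 eV.

0.0873 eV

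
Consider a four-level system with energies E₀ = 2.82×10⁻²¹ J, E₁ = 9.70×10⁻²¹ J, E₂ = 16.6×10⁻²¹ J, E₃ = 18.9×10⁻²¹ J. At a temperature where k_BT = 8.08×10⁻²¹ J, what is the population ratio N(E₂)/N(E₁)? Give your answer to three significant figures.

0.426

n₂/n₁ = exp[−(E₂−E₁)/kT] = exp(−(6.90 ×10⁻²¹ J)/(8.08 ×10⁻²¹ J)) = exp(-0.85396) = 0.426.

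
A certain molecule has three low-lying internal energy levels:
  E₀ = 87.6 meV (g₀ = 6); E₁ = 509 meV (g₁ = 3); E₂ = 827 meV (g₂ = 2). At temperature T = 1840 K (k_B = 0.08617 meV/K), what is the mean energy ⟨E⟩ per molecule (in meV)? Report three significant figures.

k_BT = 0.08617 × 1840 K = 158.55 meV.
Eᵢ/kT = 0.55251, 3.2103, 5.2160.
Z = Σ gᵢe^(−Eᵢ/kT) = 6·e^(−0.55251) + 3·e^(−3.2103) + 2·e^(−5.2160) = 3.4530 + 0.12103 + 0.010858 = 3.5849.
⟨E⟩ = Σ Eᵢ gᵢe^(−Eᵢ/kT) / Z = (87.6·3.4530 + 509·0.12103 + 827·0.010858) / 3.5849 = 104 meV.

104 meV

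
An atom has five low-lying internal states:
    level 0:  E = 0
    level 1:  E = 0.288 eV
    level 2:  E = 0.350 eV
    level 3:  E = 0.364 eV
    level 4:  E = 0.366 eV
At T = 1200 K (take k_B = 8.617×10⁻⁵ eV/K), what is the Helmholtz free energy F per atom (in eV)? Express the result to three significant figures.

k_BT = 8.617×10⁻⁵ × 1200 K = 0.10340 eV.
Eᵢ/kT = 0, 2.7853, 3.3849, 3.5203, 3.5397.
Z = Σ e^(−Eᵢ/kT) = e^(−0) + e^(−2.7853) + e^(−3.3849) + e^(−3.5203) + e^(−3.5397) = 1.0000 + 0.061711 + 0.033881 + 0.029591 + 0.029022 = 1.1542.
F = −kT ln Z = −0.10340 × ln(1.1542) = −0.10340 × 0.14341 = -0.0148 eV.

-0.0148 eV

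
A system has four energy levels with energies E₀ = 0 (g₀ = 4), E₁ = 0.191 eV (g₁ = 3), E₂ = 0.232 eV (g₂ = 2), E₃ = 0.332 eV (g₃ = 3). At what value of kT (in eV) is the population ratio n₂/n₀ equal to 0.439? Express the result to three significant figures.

n₂/n₀ = (g₂/g₀) exp[−(E₂−E₀)/kT] = 0.439.
⇒ (E₂−E₀)/kT = ln((2/4)/0.439) = ln(1.1390) = 0.13015.
kT = 0.232 eV / 0.13015 = 1.78 eV.

1.78 eV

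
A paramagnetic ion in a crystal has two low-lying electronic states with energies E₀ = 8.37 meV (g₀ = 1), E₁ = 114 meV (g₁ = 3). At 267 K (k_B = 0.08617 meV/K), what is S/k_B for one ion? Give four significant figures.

0.1655

k_BT = 0.08617 × 267 K = 23.0074 meV.
Eᵢ/kT = 0.363796, 4.95493.
Z = Σ gᵢe^(−Eᵢ/kT) = 1·e^(−0.363796) + 3·e^(−4.95493) = 0.695033 + 0.0211457 = 0.716179.
⟨E⟩ = Σ EᵢPᵢ = 11.4888 meV.
S/k_B = ln Z + ⟨E⟩/kT = ln(0.716179) + 11.4888/23.0074 = -0.333825 + 0.499352 = 0.1655.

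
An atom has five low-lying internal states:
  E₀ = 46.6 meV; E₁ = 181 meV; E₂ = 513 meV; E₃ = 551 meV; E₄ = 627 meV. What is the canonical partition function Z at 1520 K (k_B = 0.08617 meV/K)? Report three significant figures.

Z = 0.995

k_BT = 0.08617 × 1520 K = 130.98 meV.
Eᵢ/kT = 0.35578, 1.3819, 3.9166, 4.2067, 4.7870.
Z = Σ e^(−Eᵢ/kT) = e^(−0.35578) + e^(−1.3819) + e^(−3.9166) + e^(−4.2067) + e^(−4.7870) = 0.70063 + 0.25110 + 0.019909 + 0.014895 + 0.0083374 = 0.99487.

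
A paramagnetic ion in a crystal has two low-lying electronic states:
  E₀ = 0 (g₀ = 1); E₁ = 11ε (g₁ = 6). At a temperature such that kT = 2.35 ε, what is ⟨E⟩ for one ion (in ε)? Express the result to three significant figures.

Eᵢ/kT = 0, 4.6809.
Z = Σ gᵢe^(−Eᵢ/kT) = 1·e^(−0) + 6·e^(−4.6809) = 1.0000 + 0.055624 = 1.0556.
⟨E⟩ = Σ Eᵢ gᵢe^(−Eᵢ/kT) / Z = (0·1.0000 + 11·0.055624) / 1.0556 = 0.580 ε.

0.580 ε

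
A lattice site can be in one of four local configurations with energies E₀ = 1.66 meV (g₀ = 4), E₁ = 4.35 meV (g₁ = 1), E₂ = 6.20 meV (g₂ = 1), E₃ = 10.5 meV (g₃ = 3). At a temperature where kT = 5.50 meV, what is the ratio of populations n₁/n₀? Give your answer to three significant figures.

n₁/n₀ = (g₁/g₀) exp[−(E₁−E₀)/kT] = (1/4) × exp(−(2.69 meV)/(5.50 meV)) = (1/4) × exp(-0.48909) = 0.153.

0.153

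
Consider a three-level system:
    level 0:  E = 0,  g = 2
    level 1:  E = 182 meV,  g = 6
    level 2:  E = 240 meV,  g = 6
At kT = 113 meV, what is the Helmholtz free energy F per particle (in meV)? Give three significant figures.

Eᵢ/kT = 0, 1.6106, 2.1239.
Z = Σ gᵢe^(−Eᵢ/kT) = 2·e^(−0) + 6·e^(−1.6106) + 6·e^(−2.1239) = 2.0000 + 1.1986 + 0.71739 = 3.9160.
F = −kT ln Z = −113 × ln(3.9160) = −113 × 1.3651 = -154 meV.

-154 meV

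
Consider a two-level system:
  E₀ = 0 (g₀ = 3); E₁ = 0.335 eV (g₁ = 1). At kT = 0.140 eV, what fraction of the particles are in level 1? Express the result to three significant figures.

0.0296

Eᵢ/kT = 0, 2.3929.
Z = Σ gᵢe^(−Eᵢ/kT) = 3·e^(−0) + 1·e^(−2.3929) = 3.0000 + 0.091364 = 3.0914.
P₁ = g₁ e^(−E₁/kT) / Z = 0.091364/3.0914 = 0.0296.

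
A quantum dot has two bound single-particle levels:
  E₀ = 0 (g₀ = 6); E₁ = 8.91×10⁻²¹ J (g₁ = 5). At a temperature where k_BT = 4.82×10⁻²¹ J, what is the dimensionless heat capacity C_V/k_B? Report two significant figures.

0.35

Eᵢ/kT = 0, 1.849.
Z = Σ gᵢe^(−Eᵢ/kT) = 6·e^(−0) + 5·e^(−1.849) = 6.000 + 0.7870 = 6.787.
⟨E⟩ = 1.033, ⟨E²⟩ = 9.206.
C_V/k_B = (⟨E²⟩ − ⟨E⟩²)/(kT)² = (9.206 − 1.067)/23.23 = 0.35.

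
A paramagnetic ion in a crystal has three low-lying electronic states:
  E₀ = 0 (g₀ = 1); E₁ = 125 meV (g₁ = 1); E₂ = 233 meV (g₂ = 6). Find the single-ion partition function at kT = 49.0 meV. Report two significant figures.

Z = 1.1

Eᵢ/kT = 0, 2.551, 4.755.
Z = Σ gᵢe^(−Eᵢ/kT) = 1·e^(−0) + 1·e^(−2.551) + 6·e^(−4.755) = 1.000 + 0.07800 + 0.05165 = 1.130.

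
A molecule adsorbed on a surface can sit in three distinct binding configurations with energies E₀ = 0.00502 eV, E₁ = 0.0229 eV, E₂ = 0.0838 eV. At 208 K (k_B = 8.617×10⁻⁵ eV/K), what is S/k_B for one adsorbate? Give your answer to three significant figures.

0.629

k_BT = 8.617×10⁻⁵ × 208 K = 0.017923 eV.
Eᵢ/kT = 0.28009, 1.2777, 4.6756.
Z = Σ e^(−Eᵢ/kT) = e^(−0.28009) + e^(−1.2777) + e^(−4.6756) = 0.75572 + 0.27868 + 0.0093199 = 1.0437.
⟨E⟩ = Σ EᵢPᵢ = 0.010498 eV.
S/k_B = ln Z + ⟨E⟩/kT = ln(1.0437) + 0.010498/0.017923 = 0.042772 + 0.58573 = 0.629.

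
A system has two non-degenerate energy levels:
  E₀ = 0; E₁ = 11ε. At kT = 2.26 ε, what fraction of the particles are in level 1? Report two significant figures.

Eᵢ/kT = 0, 4.867.
Z = Σ e^(−Eᵢ/kT) = e^(−0) + e^(−4.867) = 1.000 + 0.007696 = 1.008.
P₁ = e^(−E₁/kT) / Z = 0.007696/1.008 = 0.0076.

0.0076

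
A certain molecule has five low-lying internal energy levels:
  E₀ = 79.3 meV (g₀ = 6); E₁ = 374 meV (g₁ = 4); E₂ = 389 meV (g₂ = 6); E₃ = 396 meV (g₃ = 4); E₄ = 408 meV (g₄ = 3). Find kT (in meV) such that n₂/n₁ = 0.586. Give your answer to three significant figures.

n₂/n₁ = (g₂/g₁) exp[−(E₂−E₁)/kT] = 0.586.
⇒ (E₂−E₁)/kT = ln((6/4)/0.586) = ln(2.5597) = 0.93989.
kT = 15 meV / 0.93989 = 16.0 meV.

16.0 meV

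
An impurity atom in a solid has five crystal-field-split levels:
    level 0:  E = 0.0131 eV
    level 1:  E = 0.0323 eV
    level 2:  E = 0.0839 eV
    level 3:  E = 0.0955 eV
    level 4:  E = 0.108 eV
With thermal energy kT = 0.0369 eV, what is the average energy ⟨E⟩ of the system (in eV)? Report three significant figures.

Eᵢ/kT = 0.35501, 0.87534, 2.2737, 2.5881, 2.9268.
Z = Σ e^(−Eᵢ/kT) = e^(−0.35501) + e^(−0.87534) + e^(−2.2737) + e^(−2.5881) + e^(−2.9268) = 0.70117 + 0.41672 + 0.10293 + 0.075163 + 0.053568 = 1.3496.
⟨E⟩ = Σ Eᵢ e^(−Eᵢ/kT) / Z = (0.0131·0.70117 + 0.0323·0.41672 + 0.0839·0.10293 + 0.0955·0.075163 + 0.108·0.053568) / 1.3496 = 0.0328 eV.

0.0328 eV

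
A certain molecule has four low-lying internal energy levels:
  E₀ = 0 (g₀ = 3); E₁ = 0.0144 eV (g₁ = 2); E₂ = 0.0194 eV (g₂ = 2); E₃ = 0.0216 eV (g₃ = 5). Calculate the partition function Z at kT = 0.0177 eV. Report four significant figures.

Eᵢ/kT = 0, 0.813559, 1.09605, 1.22034.
Z = Σ gᵢe^(−Eᵢ/kT) = 3·e^(−0) + 2·e^(−0.813559) + 2·e^(−1.09605) + 5·e^(−1.22034) = 3.00000 + 0.886555 + 0.668377 + 1.47565 = 6.03058.

Z = 6.031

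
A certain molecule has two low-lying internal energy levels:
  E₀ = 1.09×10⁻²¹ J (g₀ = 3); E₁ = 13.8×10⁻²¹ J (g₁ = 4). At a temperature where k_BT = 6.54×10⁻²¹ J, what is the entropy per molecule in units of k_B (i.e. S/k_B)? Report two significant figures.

Eᵢ/kT = 0.1667, 2.110.
Z = Σ gᵢe^(−Eᵢ/kT) = 3·e^(−0.1667) + 4·e^(−2.110) = 2.539 + 0.4850 = 3.024.
⟨E⟩ = Σ EᵢPᵢ = 3.128 ×10⁻²¹ J.
S/k_B = ln Z + ⟨E⟩/kT = ln(3.024) + 3.128/6.54 = 1.107 + 0.4783 = 1.6.

1.6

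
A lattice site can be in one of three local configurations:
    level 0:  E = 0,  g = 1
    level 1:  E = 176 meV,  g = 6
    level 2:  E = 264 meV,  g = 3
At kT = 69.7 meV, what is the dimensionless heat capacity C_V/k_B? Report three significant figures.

1.71

Eᵢ/kT = 0, 2.5251, 3.7877.
Z = Σ gᵢe^(−Eᵢ/kT) = 1·e^(−0) + 6·e^(−2.5251) + 3·e^(−3.7877) = 1.0000 + 0.48030 + 0.067943 = 1.5482.
⟨E⟩ = 66.186 meV, ⟨E²⟩ = 12668 meV².
C_V/k_B = (⟨E²⟩ − ⟨E⟩²)/(kT)² = (12668 − 4380.6)/4858.1 = 1.71.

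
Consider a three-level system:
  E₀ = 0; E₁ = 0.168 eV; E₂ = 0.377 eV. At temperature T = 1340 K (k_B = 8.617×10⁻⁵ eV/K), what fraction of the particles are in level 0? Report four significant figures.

0.7864

k_BT = 8.617×10⁻⁵ × 1340 K = 0.115468 eV.
Eᵢ/kT = 0, 1.45495, 3.26497.
Z = Σ e^(−Eᵢ/kT) = e^(−0) + e^(−1.45495) + e^(−3.26497) = 1.00000 + 0.233412 + 0.0381981 = 1.27161.
P₀ = e^(−E₀/kT) / Z = 1.00000/1.27161 = 0.7864.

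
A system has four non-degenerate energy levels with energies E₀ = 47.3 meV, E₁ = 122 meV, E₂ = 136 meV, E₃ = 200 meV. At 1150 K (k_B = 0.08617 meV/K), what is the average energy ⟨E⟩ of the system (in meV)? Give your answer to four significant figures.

97.03 meV

k_BT = 0.08617 × 1150 K = 99.0955 meV.
Eᵢ/kT = 0.477317, 1.23114, 1.37241, 2.01826.
Z = Σ e^(−Eᵢ/kT) = e^(−0.477317) + e^(−1.23114) + e^(−1.37241) + e^(−2.01826) = 0.620446 + 0.291960 + 0.253495 + 0.132886 = 1.29879.
⟨E⟩ = Σ Eᵢ e^(−Eᵢ/kT) / Z = (47.3·0.620446 + 122·0.291960 + 136·0.253495 + 200·0.132886) / 1.29879 = 97.03 meV.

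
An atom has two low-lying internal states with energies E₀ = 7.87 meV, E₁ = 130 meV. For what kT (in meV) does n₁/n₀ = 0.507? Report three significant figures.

n₁/n₀ = exp[−(E₁−E₀)/kT] = 0.507.
⇒ (E₁−E₀)/kT = ln(1/0.507) = ln(1.9724) = 0.67925.
kT = 122.13 meV / 0.67925 = 180 meV.

180 meV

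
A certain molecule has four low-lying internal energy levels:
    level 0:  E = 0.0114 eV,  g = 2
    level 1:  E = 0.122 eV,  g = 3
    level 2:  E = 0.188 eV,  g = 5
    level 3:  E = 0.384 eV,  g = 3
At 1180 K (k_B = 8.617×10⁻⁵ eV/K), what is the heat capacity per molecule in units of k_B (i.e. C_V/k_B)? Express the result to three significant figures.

0.693

k_BT = 8.617×10⁻⁵ × 1180 K = 0.10168 eV.
Eᵢ/kT = 0.11212, 1.1998, 1.8489, 3.7766.
Z = Σ gᵢe^(−Eᵢ/kT) = 2·e^(−0.11212) + 3·e^(−1.1998) + 5·e^(−1.8489) + 3·e^(−3.7766) = 1.7879 + 0.90376 + 0.78705 + 0.068701 = 3.5474.
⟨E⟩ = 0.085975 eV, ⟨E²⟩ = 0.014555 eV².
C_V/k_B = (⟨E²⟩ − ⟨E⟩²)/(kT)² = (0.014555 − 0.0073917)/0.010339 = 0.693.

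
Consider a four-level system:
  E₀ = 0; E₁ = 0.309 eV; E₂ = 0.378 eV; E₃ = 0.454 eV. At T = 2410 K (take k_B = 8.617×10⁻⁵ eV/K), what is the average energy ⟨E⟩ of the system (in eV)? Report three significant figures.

0.121 eV

k_BT = 8.617×10⁻⁵ × 2410 K = 0.20767 eV.
Eᵢ/kT = 0, 1.4879, 1.8202, 2.1862.
Z = Σ e^(−Eᵢ/kT) = e^(−0) + e^(−1.4879) + e^(−1.8202) + e^(−2.1862) = 1.0000 + 0.22585 + 0.16199 + 0.11234 = 1.5002.
⟨E⟩ = Σ Eᵢ e^(−Eᵢ/kT) / Z = (0·1.0000 + 0.309·0.22585 + 0.378·0.16199 + 0.454·0.11234) / 1.5002 = 0.121 eV.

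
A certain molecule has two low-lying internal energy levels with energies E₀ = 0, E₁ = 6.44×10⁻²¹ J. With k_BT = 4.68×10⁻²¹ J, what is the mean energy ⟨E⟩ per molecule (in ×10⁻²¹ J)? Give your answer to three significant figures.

Eᵢ/kT = 0, 1.3761.
Z = Σ e^(−Eᵢ/kT) = e^(−0) + e^(−1.3761) = 1.0000 + 0.25256 = 1.2526.
⟨E⟩ = Σ Eᵢ e^(−Eᵢ/kT) / Z = (0·1.0000 + 6.44·0.25256) / 1.2526 = 1.30 ×10⁻²¹ J.

1.30 ×10⁻²¹ J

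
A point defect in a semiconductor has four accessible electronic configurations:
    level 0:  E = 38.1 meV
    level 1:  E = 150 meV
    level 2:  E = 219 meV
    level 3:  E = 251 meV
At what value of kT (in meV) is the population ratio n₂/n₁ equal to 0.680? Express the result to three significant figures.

n₂/n₁ = exp[−(E₂−E₁)/kT] = 0.680.
⇒ (E₂−E₁)/kT = ln(1/0.680) = ln(1.4706) = 0.38567.
kT = 69 meV / 0.38567 = 179 meV.

179 meV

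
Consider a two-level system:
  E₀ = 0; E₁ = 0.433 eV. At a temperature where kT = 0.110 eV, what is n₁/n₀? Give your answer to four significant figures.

0.01952

n₁/n₀ = exp[−(E₁−E₀)/kT] = exp(−(0.433 eV)/(0.110 eV)) = exp(-3.93636) = 0.01952.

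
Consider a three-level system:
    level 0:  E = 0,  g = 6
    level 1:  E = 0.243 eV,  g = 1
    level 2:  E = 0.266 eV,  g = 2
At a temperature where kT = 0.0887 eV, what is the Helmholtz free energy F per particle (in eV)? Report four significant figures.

-0.1613 eV

Eᵢ/kT = 0, 2.73957, 2.99887.
Z = Σ gᵢe^(−Eᵢ/kT) = 6·e^(−0) + 1·e^(−2.73957) + 2·e^(−2.99887) = 6.00000 + 0.0645981 + 0.0996867 = 6.16428.
F = −kT ln Z = −0.0887 × ln(6.16428) = −0.0887 × 1.81877 = -0.1613 eV.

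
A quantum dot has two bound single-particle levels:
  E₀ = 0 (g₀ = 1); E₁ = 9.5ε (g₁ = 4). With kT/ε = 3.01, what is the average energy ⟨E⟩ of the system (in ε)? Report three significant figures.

1.38 ε

Eᵢ/kT = 0, 3.1561.
Z = Σ gᵢe^(−Eᵢ/kT) = 1·e^(−0) + 4·e^(−3.1561) = 1.0000 + 0.17037 = 1.1704.
⟨E⟩ = Σ Eᵢ gᵢe^(−Eᵢ/kT) / Z = (0·1.0000 + 9.5·0.17037) / 1.1704 = 1.38 ε.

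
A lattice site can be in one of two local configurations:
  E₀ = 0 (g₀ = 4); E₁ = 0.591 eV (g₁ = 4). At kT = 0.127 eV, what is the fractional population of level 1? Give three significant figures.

Eᵢ/kT = 0, 4.6535.
Z = Σ gᵢe^(−Eᵢ/kT) = 4·e^(−0) + 4·e^(−4.6535) = 4.0000 + 0.038113 = 4.0381.
P₁ = g₁ e^(−E₁/kT) / Z = 0.038113/4.0381 = 0.00944.

0.00944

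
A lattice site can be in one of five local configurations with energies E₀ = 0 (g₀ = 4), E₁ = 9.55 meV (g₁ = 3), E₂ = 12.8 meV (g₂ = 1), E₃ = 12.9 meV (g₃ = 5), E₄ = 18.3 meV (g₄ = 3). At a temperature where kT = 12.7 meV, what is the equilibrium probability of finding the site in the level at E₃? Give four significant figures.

Eᵢ/kT = 0, 0.751969, 1.00787, 1.01575, 1.44094.
Z = Σ gᵢe^(−Eᵢ/kT) = 4·e^(−0) + 3·e^(−0.751969) + 1·e^(−1.00787) + 5·e^(−1.01575) + 3·e^(−1.44094) = 4.00000 + 1.41431 + 0.364996 + 1.81065 + 0.710115 = 8.30007.
P₃ = g₃ e^(−E₃/kT) / Z = 1.81065/8.30007 = 0.2181.

0.2181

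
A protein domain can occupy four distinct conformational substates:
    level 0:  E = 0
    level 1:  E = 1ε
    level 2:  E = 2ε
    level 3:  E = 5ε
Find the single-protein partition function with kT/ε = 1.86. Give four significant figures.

Eᵢ/kT = 0, 0.537634, 1.07527, 2.68817.
Z = Σ e^(−Eᵢ/kT) = e^(−0) + e^(−0.537634) + e^(−1.07527) + e^(−2.68817) = 1.00000 + 0.584129 + 0.341206 + 0.0680053 = 1.99334.

Z = 1.993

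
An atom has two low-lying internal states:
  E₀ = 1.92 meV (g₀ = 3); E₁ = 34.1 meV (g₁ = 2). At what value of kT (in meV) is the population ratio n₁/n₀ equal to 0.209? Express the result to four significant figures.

n₁/n₀ = (g₁/g₀) exp[−(E₁−E₀)/kT] = 0.209.
⇒ (E₁−E₀)/kT = ln((2/3)/0.209) = ln(3.18979) = 1.15996.
kT = 32.18 meV / 1.15996 = 27.74 meV.

27.74 meV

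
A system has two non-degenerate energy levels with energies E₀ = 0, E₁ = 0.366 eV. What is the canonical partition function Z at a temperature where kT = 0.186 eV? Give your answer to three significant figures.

Eᵢ/kT = 0, 1.9677.
Z = Σ e^(−Eᵢ/kT) = e^(−0) + e^(−1.9677) = 1.0000 + 0.13978 = 1.1398.

Z = 1.14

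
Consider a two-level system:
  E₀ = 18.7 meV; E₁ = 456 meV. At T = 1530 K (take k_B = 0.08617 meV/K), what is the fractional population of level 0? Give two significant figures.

0.97

k_BT = 0.08617 × 1530 K = 131.8 meV.
Eᵢ/kT = 0.1419, 3.460.
Z = Σ e^(−Eᵢ/kT) = e^(−0.1419) + e^(−3.460) = 0.8677 + 0.03143 = 0.8991.
P₀ = e^(−E₀/kT) / Z = 0.8677/0.8991 = 0.97.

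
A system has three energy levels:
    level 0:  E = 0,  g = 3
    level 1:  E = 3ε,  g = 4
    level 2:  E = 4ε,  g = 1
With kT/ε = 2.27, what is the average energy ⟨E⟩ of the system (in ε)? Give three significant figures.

0.917 ε

Eᵢ/kT = 0, 1.3216, 1.7621.
Z = Σ gᵢe^(−Eᵢ/kT) = 3·e^(−0) + 4·e^(−1.3216) + 1·e^(−1.7621) = 3.0000 + 1.0668 + 0.17168 = 4.2385.
⟨E⟩ = Σ Eᵢ gᵢe^(−Eᵢ/kT) / Z = (0·3.0000 + 3·1.0668 + 4·0.17168) / 4.2385 = 0.917 ε.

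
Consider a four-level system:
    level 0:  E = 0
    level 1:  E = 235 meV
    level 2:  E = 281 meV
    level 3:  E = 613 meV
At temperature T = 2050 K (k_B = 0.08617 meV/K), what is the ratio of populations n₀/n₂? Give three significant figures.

4.91

k_BT = 0.08617 × 2050 K = 176.65 meV.
n₀/n₂ = exp[−(E₀−E₂)/kT] = exp(−(-281 meV)/(176.65 meV)) = exp(1.5907) = 4.91.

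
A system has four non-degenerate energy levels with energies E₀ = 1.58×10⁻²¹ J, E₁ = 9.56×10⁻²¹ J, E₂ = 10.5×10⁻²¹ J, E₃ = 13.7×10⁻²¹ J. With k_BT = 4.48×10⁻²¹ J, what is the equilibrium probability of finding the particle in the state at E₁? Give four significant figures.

Eᵢ/kT = 0.352679, 2.13393, 2.34375, 3.05804.
Z = Σ e^(−Eᵢ/kT) = e^(−0.352679) + e^(−2.13393) + e^(−2.34375) + e^(−3.05804) = 0.702803 + 0.118371 + 0.0959671 + 0.0469797 = 0.964121.
P₁ = e^(−E₁/kT) / Z = 0.118371/0.964121 = 0.1228.

0.1228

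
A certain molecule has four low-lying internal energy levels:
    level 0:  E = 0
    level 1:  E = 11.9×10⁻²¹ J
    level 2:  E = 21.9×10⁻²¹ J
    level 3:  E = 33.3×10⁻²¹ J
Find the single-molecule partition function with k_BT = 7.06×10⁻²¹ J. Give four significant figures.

Eᵢ/kT = 0, 1.68555, 3.10198, 4.71671.
Z = Σ e^(−Eᵢ/kT) = e^(−0) + e^(−1.68555) + e^(−3.10198) + e^(−4.71671) = 1.00000 + 0.185342 + 0.0449601 + 0.00894456 = 1.23925.

Z = 1.239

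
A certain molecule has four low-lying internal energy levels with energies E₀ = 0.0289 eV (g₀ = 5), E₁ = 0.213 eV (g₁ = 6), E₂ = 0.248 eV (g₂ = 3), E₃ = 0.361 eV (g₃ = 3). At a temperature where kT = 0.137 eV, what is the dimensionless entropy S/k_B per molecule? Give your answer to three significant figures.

2.51

Eᵢ/kT = 0.21095, 1.5547, 1.8102, 2.6350.
Z = Σ gᵢe^(−Eᵢ/kT) = 5·e^(−0.21095) + 6·e^(−1.5547) + 3·e^(−1.8102) + 3·e^(−2.6350) = 4.0491 + 1.2675 + 0.49086 + 0.21516 = 6.0226.
⟨E⟩ = Σ EᵢPᵢ = 0.097367 eV.
S/k_B = ln Z + ⟨E⟩/kT = ln(6.0226) + 0.097367/0.137 = 1.7955 + 0.71071 = 2.51.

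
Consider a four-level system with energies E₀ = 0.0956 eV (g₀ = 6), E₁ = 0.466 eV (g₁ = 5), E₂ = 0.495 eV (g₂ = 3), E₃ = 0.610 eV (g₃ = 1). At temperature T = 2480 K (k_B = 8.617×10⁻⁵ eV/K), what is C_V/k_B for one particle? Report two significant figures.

0.52

k_BT = 8.617×10⁻⁵ × 2480 K = 0.2137 eV.
Eᵢ/kT = 0.4474, 2.181, 2.316, 2.854.
Z = Σ gᵢe^(−Eᵢ/kT) = 6·e^(−0.4474) + 5·e^(−2.181) + 3·e^(−2.316) + 1·e^(−2.854) = 3.836 + 0.5646 + 0.2960 + 0.05761 = 4.754.
⟨E⟩ = 0.1707 eV, ⟨E²⟩ = 0.05293 eV².
C_V/k_B = (⟨E²⟩ − ⟨E⟩²)/(kT)² = (0.05293 − 0.02914)/0.04567 = 0.52.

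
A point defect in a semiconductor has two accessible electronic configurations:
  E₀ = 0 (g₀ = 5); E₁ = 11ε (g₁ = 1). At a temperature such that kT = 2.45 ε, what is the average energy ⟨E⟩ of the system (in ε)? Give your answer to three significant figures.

0.0246 ε

Eᵢ/kT = 0, 4.4898.
Z = Σ gᵢe^(−Eᵢ/kT) = 5·e^(−0) + 1·e^(−4.4898) = 5.0000 + 0.011223 = 5.0112.
⟨E⟩ = Σ Eᵢ gᵢe^(−Eᵢ/kT) / Z = (0·5.0000 + 11·0.011223) / 5.0112 = 0.0246 ε.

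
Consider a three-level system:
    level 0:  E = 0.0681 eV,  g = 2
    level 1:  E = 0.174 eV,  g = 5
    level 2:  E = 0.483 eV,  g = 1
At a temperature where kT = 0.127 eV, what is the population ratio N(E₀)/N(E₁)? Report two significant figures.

n₀/n₁ = (g₀/g₁) exp[−(E₀−E₁)/kT] = (2/5) × exp(−(-0.1059 eV)/(0.127 eV)) = (2/5) × exp(0.8339) = 0.92.

0.92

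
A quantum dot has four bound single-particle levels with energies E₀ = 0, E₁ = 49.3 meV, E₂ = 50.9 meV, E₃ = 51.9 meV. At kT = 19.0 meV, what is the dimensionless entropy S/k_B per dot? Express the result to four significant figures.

Eᵢ/kT = 0, 2.59474, 2.67895, 2.73158.
Z = Σ e^(−Eᵢ/kT) = e^(−0) + e^(−2.59474) + e^(−2.67895) + e^(−2.73158) = 1.00000 + 0.0746653 + 0.0686352 + 0.0651163 = 1.20842.
⟨E⟩ = Σ EᵢPᵢ = 8.73377 meV.
S/k_B = ln Z + ⟨E⟩/kT = ln(1.20842) + 8.73377/19.0 = 0.189314 + 0.459672 = 0.6490.

0.6490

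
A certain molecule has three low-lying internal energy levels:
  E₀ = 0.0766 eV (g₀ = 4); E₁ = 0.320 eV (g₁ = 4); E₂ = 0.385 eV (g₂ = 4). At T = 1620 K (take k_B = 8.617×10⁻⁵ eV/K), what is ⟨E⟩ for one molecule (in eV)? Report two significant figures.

0.14 eV

k_BT = 8.617×10⁻⁵ × 1620 K = 0.1396 eV.
Eᵢ/kT = 0.5487, 2.292, 2.758.
Z = Σ gᵢe^(−Eᵢ/kT) = 4·e^(−0.5487) + 4·e^(−2.292) + 4·e^(−2.758) = 2.311 + 0.4043 + 0.2537 = 2.969.
⟨E⟩ = Σ Eᵢ gᵢe^(−Eᵢ/kT) / Z = (0.0766·2.311 + 0.320·0.4043 + 0.385·0.2537) / 2.969 = 0.14 eV.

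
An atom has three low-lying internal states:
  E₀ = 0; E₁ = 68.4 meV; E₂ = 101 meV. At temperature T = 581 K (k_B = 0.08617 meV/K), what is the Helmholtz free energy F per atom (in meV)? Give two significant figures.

k_BT = 0.08617 × 581 K = 50.06 meV.
Eᵢ/kT = 0, 1.366, 2.018.
Z = Σ e^(−Eᵢ/kT) = e^(−0) + e^(−1.366) + e^(−2.018) = 1.000 + 0.2551 + 0.1329 = 1.388.
F = −kT ln Z = −50.06 × ln(1.388) = −50.06 × 0.3279 = -16 meV.

-16 meV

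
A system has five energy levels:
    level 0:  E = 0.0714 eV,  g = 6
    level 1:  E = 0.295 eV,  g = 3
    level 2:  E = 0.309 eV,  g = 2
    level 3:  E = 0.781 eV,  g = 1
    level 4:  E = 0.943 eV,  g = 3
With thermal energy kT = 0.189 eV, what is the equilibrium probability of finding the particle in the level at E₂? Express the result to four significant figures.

0.07544

Eᵢ/kT = 0.377778, 1.56085, 1.63492, 4.13228, 4.98942.
Z = Σ gᵢe^(−Eᵢ/kT) = 6·e^(−0.377778) + 3·e^(−1.56085) + 2·e^(−1.63492) + 1·e^(−4.13228) + 3·e^(−4.98942) = 4.11230 + 0.629873 + 0.389936 + 0.0160463 + 0.0204288 = 5.16858.
P₂ = g₂ e^(−E₂/kT) / Z = 0.389936/5.16858 = 0.07544.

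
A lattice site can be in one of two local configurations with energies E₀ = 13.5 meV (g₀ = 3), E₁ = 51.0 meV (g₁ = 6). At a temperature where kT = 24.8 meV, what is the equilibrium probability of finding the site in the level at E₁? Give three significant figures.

Eᵢ/kT = 0.54435, 2.0565.
Z = Σ gᵢe^(−Eᵢ/kT) = 3·e^(−0.54435) + 6·e^(−2.0565) = 1.7407 + 0.76741 = 2.5081.
P₁ = g₁ e^(−E₁/kT) / Z = 0.76741/2.5081 = 0.306.

0.306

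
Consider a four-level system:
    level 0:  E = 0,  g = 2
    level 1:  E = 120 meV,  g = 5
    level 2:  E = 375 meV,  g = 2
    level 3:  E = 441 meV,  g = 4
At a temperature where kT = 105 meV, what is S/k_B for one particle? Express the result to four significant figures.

1.924

Eᵢ/kT = 0, 1.14286, 3.57143, 4.20000.
Z = Σ gᵢe^(−Eᵢ/kT) = 2·e^(−0) + 5·e^(−1.14286) + 2·e^(−3.57143) + 4·e^(−4.20000) = 2.00000 + 1.59453 + 0.0562312 + 0.0599823 = 3.71074.
⟨E⟩ = Σ EᵢPᵢ = 64.3760 meV.
S/k_B = ln Z + ⟨E⟩/kT = ln(3.71074) + 64.3760/105 = 1.31123 + 0.613105 = 1.924.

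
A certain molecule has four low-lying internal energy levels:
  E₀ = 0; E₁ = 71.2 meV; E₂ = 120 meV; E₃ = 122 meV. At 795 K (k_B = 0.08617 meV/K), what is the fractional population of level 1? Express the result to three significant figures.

k_BT = 0.08617 × 795 K = 68.505 meV.
Eᵢ/kT = 0, 1.0393, 1.7517, 1.7809.
Z = Σ e^(−Eᵢ/kT) = e^(−0) + e^(−1.0393) + e^(−1.7517) + e^(−1.7809) = 1.0000 + 0.35370 + 0.17348 + 0.16849 = 1.6957.
P₁ = e^(−E₁/kT) / Z = 0.35370/1.6957 = 0.209.

0.209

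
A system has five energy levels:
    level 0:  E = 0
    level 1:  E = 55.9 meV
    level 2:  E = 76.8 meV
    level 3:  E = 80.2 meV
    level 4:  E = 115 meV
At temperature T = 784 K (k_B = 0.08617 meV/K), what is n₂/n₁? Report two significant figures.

0.73

k_BT = 0.08617 × 784 K = 67.56 meV.
n₂/n₁ = exp[−(E₂−E₁)/kT] = exp(−(20.9 meV)/(67.56 meV)) = exp(-0.3094) = 0.73.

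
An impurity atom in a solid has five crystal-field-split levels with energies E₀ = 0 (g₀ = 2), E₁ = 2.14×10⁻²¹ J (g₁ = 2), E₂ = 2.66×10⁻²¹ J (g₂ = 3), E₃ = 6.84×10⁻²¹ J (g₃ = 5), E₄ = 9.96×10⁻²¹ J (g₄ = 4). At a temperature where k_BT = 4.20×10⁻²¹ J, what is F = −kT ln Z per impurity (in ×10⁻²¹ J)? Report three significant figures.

Eᵢ/kT = 0, 0.50952, 0.63333, 1.6286, 2.3714.
Z = Σ gᵢe^(−Eᵢ/kT) = 2·e^(−0) + 2·e^(−0.50952) + 3·e^(−0.63333) + 5·e^(−1.6286) + 4·e^(−2.3714) = 2.0000 + 1.2016 + 1.5925 + 0.98102 + 0.37340 = 6.1485.
F = −kT ln Z = −4.20 × ln(6.1485) = −4.20 × 1.8162 = -7.63 ×10⁻²¹ J.

-7.63 ×10⁻²¹ J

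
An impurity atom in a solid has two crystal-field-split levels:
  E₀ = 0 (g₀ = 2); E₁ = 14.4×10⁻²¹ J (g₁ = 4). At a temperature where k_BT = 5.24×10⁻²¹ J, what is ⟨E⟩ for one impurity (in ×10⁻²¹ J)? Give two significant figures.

Eᵢ/kT = 0, 2.748.
Z = Σ gᵢe^(−Eᵢ/kT) = 2·e^(−0) + 4·e^(−2.748) = 2.000 + 0.2562 = 2.256.
⟨E⟩ = Σ Eᵢ gᵢe^(−Eᵢ/kT) / Z = (0·2.000 + 14.4·0.2562) / 2.256 = 1.6 ×10⁻²¹ J.

1.6 ×10⁻²¹ J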